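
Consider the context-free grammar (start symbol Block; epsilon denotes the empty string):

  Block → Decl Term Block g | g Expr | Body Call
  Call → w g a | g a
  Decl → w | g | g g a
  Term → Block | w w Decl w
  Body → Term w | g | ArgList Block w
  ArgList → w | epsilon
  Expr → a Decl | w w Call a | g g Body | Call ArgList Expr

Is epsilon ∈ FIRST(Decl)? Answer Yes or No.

Nullable nonterminals: ArgList.
No production of Decl has an RHS whose symbols are all nullable, so Decl is not nullable.

No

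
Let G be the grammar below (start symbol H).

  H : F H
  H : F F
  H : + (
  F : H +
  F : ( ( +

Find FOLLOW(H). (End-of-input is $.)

H is the start symbol, so $ ∈ FOLLOW(H).
In H : F H: H is at the end, add FOLLOW(H) = { $, + }.
In F : H +: add FIRST(+) = { + }.
Union: FOLLOW(H) = { $, + }.

{ $, + }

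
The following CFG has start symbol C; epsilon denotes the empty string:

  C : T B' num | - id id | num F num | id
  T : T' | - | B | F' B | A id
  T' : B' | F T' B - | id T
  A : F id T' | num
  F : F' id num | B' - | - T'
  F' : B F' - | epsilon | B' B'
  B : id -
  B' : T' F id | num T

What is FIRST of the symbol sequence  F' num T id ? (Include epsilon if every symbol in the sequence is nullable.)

{ -, id, num }

Add FIRST(F')\{epsilon} = { -, id, num }; F' is nullable, continue.
num is a terminal; add {num} and stop.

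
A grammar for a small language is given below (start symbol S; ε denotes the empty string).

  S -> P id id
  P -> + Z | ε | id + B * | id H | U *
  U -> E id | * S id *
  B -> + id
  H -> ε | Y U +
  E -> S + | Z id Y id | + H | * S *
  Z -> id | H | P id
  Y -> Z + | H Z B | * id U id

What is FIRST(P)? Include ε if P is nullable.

{ *, +, id, ε }

P -> + Z contributes {+}.
P -> ε contributes ε.
P -> id + B * contributes {id}.
P -> id H contributes {id}.
From P -> U *: add FIRST(U) = { *, +, id }.
Union: FIRST(P) = { *, +, id, ε }.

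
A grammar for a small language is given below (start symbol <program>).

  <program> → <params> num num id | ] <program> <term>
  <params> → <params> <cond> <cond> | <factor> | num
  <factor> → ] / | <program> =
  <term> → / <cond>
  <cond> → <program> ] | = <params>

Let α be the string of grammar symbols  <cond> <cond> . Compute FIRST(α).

{ =, ], num }

Add FIRST(<cond>) = { =, ], num }; <cond> is not nullable, stop.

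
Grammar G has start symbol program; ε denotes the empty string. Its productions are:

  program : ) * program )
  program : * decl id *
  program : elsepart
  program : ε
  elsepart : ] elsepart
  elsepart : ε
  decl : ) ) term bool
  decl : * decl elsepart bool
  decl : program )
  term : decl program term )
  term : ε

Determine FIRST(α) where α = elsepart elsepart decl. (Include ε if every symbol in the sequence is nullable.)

{ ), *, ] }

Add FIRST(elsepart)\{ε} = { ] }; elsepart is nullable, continue.
Add FIRST(elsepart)\{ε} = { ] }; elsepart is nullable, continue.
Add FIRST(decl) = { ), *, ] }; decl is not nullable, stop.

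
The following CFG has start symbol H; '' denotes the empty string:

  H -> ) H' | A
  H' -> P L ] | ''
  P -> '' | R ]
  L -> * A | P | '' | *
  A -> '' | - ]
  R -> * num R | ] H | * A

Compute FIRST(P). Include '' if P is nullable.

{ *, ], '' }

P -> '' contributes ''.
From P -> R ]: add FIRST(R) = { *, ] }.
Union: FIRST(P) = { *, ], '' }.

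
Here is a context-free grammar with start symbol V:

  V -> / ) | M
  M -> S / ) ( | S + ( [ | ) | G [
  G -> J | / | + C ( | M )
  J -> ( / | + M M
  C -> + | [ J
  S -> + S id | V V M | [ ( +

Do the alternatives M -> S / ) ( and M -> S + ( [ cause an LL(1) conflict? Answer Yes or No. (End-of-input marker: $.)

FIRST(S / ) () = { (, ), +, /, [ } and FIRST(S + ( [) = { (, ), +, /, [ }.
Both contain (, so the two alternatives are not disjoint — LL(1) conflict.

Yes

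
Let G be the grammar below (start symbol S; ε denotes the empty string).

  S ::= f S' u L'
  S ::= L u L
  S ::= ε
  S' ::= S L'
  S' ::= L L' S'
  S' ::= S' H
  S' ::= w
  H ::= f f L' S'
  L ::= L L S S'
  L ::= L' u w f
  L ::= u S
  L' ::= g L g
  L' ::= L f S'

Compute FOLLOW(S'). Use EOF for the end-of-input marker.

In S ::= f S' u L': add FIRST(u L') = { u }.
In S' ::= L L' S': S' is at the end, add FOLLOW(S') = { EOF, f, g, u, w }.
In S' ::= S' H: add FIRST(H) = { f }.
In H ::= f f L' S': S' is at the end, add FOLLOW(H) = { EOF, f, g, u, w }.
In L ::= L L S S': S' is at the end, add FOLLOW(L) = { EOF, f, g, u, w }.
In L' ::= L f S': S' is at the end, add FOLLOW(L') = { EOF, f, g, u, w }.
Union: FOLLOW(S') = { EOF, f, g, u, w }.

{ EOF, f, g, u, w }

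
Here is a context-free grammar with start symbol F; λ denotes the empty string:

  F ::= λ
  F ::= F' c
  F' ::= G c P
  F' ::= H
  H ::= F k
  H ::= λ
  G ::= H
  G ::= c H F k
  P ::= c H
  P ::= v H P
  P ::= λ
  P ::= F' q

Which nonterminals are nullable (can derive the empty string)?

{ F, F', G, H, P }

Directly nullable (have an λ-production): F, H, P.
G ::= H with every symbol nullable, so G is nullable.
F' ::= H with every symbol nullable, so F' is nullable.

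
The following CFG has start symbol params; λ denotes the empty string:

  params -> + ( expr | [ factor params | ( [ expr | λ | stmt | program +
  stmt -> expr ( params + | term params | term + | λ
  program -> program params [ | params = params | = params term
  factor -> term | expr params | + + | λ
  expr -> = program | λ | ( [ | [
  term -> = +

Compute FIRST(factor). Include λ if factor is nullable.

From factor -> term: add FIRST(term) = { = }.
From factor -> expr params: expr, params nullable, take FIRST(expr) ∪ FIRST(params) = { (, +, =, [ }; also λ since the whole RHS is nullable.
factor -> + + contributes {+}.
factor -> λ contributes λ.
Union: FIRST(factor) = { (, +, =, [, λ }.

{ (, +, =, [, λ }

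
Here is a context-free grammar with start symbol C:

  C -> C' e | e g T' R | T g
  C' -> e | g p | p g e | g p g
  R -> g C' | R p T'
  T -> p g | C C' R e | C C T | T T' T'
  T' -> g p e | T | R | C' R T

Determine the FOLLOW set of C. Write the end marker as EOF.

{ EOF, e, g, p }

C is the start symbol, so EOF ∈ FOLLOW(C).
In T -> C C' R e: add FIRST(C' R e) = { e, g, p }.
In T -> C C T: add FIRST(C T) = { e, g, p }.
In T -> C C T: add FIRST(T) = { e, g, p }.
Union: FOLLOW(C) = { EOF, e, g, p }.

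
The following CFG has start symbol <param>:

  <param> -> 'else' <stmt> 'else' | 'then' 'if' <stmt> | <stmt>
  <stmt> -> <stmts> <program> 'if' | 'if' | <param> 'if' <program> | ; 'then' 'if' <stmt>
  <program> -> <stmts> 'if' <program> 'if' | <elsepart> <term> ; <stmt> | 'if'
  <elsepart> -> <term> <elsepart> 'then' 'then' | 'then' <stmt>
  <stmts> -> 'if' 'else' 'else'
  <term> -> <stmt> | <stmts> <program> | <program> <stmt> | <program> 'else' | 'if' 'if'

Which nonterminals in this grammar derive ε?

No nonterminal has an empty production or an RHS whose symbols are all nullable.

{ } (none)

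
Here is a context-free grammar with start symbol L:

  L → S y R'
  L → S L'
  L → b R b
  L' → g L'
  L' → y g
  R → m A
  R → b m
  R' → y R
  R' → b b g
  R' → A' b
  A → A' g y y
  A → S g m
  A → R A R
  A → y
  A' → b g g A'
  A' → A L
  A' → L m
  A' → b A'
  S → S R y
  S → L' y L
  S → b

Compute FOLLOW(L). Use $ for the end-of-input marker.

{ $, b, g, m, y }

L is the start symbol, so $ ∈ FOLLOW(L).
In A' → A L: L is at the end, add FOLLOW(A') = { b, g }.
In A' → L m: add FIRST(m) = { m }.
In S → L' y L: L is at the end, add FOLLOW(S) = { b, g, m, y }.
Union: FOLLOW(L) = { $, b, g, m, y }.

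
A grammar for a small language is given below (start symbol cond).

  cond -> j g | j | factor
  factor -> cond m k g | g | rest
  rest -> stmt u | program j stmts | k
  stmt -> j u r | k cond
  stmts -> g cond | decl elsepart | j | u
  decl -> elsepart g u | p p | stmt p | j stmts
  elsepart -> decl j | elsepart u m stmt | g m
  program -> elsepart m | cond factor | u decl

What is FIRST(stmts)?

stmts -> g cond contributes {g}.
From stmts -> decl elsepart: add FIRST(decl) = { g, j, k, p }.
stmts -> j contributes {j}.
stmts -> u contributes {u}.
Union: FIRST(stmts) = { g, j, k, p, u }.

{ g, j, k, p, u }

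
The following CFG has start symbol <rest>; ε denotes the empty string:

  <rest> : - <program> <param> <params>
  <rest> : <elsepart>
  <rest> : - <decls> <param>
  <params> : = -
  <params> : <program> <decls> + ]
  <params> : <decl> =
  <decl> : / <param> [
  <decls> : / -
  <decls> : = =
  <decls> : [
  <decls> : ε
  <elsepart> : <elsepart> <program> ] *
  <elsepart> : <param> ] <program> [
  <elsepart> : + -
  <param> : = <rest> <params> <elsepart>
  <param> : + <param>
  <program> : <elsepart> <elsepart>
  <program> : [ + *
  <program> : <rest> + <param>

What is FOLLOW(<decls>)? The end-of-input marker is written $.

In <rest> : - <decls> <param>: add FIRST(<param>) = { +, = }.
In <params> : <program> <decls> + ]: add FIRST(+ ]) = { + }.
Union: FOLLOW(<decls>) = { +, = }.

{ +, = }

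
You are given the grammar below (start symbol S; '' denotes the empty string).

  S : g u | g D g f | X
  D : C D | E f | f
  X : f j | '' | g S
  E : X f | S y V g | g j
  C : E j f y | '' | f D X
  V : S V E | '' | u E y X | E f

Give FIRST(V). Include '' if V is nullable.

{ f, g, u, y, '' }

From V : S V E: S, V nullable, take FIRST(S) ∪ FIRST(V) ∪ FIRST(E) = { f, g, u, y }.
V : '' contributes ''.
V : u E y X contributes {u}.
From V : E f: add FIRST(E) = { f, g, y }.
Union: FIRST(V) = { f, g, u, y, '' }.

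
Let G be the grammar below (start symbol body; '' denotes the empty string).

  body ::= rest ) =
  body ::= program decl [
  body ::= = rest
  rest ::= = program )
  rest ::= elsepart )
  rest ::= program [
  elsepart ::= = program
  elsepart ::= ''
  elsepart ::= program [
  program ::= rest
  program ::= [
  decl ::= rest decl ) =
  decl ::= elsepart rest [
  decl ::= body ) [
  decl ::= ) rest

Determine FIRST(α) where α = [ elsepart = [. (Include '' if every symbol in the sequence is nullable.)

{ [ }

[ is a terminal; add {[} and stop.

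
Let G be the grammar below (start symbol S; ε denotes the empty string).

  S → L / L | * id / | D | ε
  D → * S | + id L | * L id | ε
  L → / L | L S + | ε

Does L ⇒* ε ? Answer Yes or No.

Yes

L has an ε-production, so L ⇒ ε.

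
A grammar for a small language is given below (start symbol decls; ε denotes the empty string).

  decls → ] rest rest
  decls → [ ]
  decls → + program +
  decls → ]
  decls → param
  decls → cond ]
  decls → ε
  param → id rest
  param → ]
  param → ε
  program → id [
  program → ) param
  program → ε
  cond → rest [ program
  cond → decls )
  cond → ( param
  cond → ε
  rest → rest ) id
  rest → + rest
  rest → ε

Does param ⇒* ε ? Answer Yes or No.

param has an ε-production, so param ⇒ ε.

Yes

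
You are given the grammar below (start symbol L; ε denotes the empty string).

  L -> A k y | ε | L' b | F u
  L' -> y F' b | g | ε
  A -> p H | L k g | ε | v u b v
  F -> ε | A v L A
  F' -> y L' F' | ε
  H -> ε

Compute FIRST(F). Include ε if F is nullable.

{ b, g, k, p, u, v, y, ε }

F -> ε contributes ε.
From F -> A v L A: A nullable, take FIRST(A) ∪ {v} = { b, g, k, p, u, v, y }.
Union: FIRST(F) = { b, g, k, p, u, v, y, ε }.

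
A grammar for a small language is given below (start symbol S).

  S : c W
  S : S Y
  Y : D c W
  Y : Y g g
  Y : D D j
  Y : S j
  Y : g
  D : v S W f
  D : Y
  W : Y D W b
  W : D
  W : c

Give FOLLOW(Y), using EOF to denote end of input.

In S : S Y: Y is at the end, add FOLLOW(S) = { EOF, c, g, j, v }.
In Y : Y g g: add FIRST(g g) = { g }.
In D : Y: Y is at the end, add FOLLOW(D) = { EOF, b, c, f, g, j, v }.
In W : Y D W b: add FIRST(D W b) = { c, g, v }.
Union: FOLLOW(Y) = { EOF, b, c, f, g, j, v }.

{ EOF, b, c, f, g, j, v }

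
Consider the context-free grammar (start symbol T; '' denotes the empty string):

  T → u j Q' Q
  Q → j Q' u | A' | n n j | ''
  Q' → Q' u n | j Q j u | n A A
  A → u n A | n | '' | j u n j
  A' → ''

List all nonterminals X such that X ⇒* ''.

Directly nullable (have an ''-production): Q, A, A'.
No other nonterminal has a production whose RHS symbols are all nullable.

{ A, A', Q }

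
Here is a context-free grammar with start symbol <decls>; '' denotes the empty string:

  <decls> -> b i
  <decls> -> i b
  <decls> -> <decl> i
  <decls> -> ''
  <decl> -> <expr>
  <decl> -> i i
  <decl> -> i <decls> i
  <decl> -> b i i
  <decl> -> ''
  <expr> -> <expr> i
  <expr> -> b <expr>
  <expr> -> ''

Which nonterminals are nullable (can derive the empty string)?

{ <decl>, <decls>, <expr> }

Directly nullable (have an ''-production): <decls>, <decl>, <expr>.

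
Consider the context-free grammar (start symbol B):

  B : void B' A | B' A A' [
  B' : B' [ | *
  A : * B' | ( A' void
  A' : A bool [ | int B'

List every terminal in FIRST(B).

{ *, void }

B : void B' A contributes {void}.
From B : B' A A' [: add FIRST(B') = { * }.
Union: FIRST(B) = { *, void }.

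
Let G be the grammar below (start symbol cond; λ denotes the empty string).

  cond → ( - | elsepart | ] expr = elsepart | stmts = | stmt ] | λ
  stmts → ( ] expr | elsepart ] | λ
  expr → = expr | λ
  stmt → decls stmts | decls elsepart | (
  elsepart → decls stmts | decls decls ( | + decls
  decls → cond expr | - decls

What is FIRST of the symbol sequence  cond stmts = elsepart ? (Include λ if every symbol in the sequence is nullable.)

Add FIRST(cond)\{λ} = { (, +, -, =, ] }; cond is nullable, continue.
Add FIRST(stmts)\{λ} = { (, +, -, =, ] }; stmts is nullable, continue.
= is a terminal; add {=} and stop.

{ (, +, -, =, ] }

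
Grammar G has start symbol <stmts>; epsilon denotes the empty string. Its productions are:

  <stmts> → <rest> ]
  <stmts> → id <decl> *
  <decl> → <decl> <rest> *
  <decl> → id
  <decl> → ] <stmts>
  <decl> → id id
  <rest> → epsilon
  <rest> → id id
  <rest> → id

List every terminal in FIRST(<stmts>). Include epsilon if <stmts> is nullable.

From <stmts> → <rest> ]: <rest> nullable, take FIRST(<rest>) ∪ {]} = { ], id }.
<stmts> → id <decl> * contributes {id}.
Union: FIRST(<stmts>) = { ], id }.

{ ], id }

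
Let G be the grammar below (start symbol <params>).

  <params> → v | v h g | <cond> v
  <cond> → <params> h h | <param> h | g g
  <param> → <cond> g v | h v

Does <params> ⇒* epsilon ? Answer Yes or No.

No nonterminal in this grammar is nullable.
No production of <params> has an RHS whose symbols are all nullable, so <params> is not nullable.

No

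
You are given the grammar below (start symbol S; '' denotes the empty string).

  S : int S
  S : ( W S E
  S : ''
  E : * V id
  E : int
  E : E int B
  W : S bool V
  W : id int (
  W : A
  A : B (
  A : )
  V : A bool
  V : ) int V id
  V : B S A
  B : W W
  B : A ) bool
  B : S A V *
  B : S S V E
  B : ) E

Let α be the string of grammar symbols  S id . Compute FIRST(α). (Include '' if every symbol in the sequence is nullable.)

Add FIRST(S)\{''} = { (, int }; S is nullable, continue.
id is a terminal; add {id} and stop.

{ (, id, int }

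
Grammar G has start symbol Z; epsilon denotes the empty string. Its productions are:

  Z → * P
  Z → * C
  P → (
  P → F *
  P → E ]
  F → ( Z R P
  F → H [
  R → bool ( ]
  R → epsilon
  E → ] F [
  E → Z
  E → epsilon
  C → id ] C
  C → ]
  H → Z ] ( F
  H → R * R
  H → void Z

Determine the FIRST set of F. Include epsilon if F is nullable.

{ (, *, bool, void }

F → ( Z R P contributes {(}.
From F → H [: add FIRST(H) = { *, bool, void }.
Union: FIRST(F) = { (, *, bool, void }.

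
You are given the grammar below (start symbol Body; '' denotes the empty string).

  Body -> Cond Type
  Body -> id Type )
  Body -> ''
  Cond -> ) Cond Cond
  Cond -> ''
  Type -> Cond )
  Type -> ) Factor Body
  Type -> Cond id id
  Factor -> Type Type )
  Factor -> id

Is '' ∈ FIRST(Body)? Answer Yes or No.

Yes

Body has an ''-production, so Body ⇒ ''.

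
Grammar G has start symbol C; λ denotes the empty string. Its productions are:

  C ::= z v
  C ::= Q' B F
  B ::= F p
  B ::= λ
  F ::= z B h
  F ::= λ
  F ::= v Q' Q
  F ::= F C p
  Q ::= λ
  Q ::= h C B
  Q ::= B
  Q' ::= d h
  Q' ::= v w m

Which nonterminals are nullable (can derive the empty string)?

Directly nullable (have an λ-production): B, F, Q.
No other nonterminal has a production whose RHS symbols are all nullable.

{ B, F, Q }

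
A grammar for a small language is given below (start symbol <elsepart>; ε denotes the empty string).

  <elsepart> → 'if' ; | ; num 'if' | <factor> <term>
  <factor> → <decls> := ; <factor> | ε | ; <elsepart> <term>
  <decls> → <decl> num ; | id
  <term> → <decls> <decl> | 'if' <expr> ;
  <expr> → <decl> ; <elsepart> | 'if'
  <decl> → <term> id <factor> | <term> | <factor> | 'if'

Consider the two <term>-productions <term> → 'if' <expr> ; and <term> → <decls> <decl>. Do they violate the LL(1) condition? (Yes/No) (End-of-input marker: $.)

Yes

FIRST('if' <expr> ;) = { 'if' } and FIRST(<decls> <decl>) = { 'if', ;, id, num }.
Both contain 'if', so the two alternatives are not disjoint — LL(1) conflict.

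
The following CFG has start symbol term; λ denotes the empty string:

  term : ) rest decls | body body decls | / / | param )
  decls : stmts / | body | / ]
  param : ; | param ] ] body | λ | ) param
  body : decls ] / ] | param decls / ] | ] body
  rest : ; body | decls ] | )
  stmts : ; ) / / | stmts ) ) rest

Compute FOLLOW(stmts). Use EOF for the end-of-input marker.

{ ), / }

In decls : stmts /: add FIRST(/) = { / }.
In stmts : stmts ) ) rest: add FIRST() ) rest) = { ) }.
Union: FOLLOW(stmts) = { ), / }.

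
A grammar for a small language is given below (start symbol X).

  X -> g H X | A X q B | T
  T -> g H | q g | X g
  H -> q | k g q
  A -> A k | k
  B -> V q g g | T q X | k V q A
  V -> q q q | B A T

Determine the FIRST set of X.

X -> g H X contributes {g}.
From X -> A X q B: add FIRST(A) = { k }.
From X -> T: add FIRST(T) = { g, k, q }.
Union: FIRST(X) = { g, k, q }.

{ g, k, q }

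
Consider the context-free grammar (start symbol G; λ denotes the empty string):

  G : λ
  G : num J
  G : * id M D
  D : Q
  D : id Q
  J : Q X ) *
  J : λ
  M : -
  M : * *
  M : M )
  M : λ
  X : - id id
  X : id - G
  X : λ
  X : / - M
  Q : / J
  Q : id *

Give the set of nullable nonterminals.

{ G, J, M, X }

Directly nullable (have an λ-production): G, J, M, X.
No other nonterminal has a production whose RHS symbols are all nullable.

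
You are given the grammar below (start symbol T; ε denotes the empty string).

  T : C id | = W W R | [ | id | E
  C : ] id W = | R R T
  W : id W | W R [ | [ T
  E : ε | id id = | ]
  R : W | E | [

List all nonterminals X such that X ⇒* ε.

{ C, E, R, T }

Directly nullable (have an ε-production): E.
C : R R T with every symbol nullable, so C is nullable.
R : E with every symbol nullable, so R is nullable.
T : E with every symbol nullable, so T is nullable.
No other nonterminal has a production whose RHS symbols are all nullable.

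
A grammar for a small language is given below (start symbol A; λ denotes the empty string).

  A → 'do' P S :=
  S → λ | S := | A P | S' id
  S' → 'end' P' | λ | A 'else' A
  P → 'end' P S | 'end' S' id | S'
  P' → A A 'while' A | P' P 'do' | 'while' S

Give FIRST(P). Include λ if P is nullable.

{ 'do', 'end', λ }

P → 'end' P S contributes {'end'}.
P → 'end' S' id contributes {'end'}.
From P → S': add FIRST(S') = { 'do', 'end', λ } (including λ since S' is nullable).
Union: FIRST(P) = { 'do', 'end', λ }.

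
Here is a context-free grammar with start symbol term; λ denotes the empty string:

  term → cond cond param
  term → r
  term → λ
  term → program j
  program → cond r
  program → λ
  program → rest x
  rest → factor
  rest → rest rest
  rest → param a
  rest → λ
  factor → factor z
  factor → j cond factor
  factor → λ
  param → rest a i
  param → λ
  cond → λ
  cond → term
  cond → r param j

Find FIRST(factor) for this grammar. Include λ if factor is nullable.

{ j, z, λ }

From factor → factor z: factor nullable, take FIRST(factor) ∪ {z} = { j, z }.
factor → j cond factor contributes {j}.
factor → λ contributes λ.
Union: FIRST(factor) = { j, z, λ }.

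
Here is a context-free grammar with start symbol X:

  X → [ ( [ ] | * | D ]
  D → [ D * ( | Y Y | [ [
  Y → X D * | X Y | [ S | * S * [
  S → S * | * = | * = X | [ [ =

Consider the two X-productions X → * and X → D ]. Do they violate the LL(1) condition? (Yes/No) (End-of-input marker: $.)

Yes

FIRST(*) = { * } and FIRST(D ]) = { *, [ }.
Both contain *, so the two alternatives are not disjoint — LL(1) conflict.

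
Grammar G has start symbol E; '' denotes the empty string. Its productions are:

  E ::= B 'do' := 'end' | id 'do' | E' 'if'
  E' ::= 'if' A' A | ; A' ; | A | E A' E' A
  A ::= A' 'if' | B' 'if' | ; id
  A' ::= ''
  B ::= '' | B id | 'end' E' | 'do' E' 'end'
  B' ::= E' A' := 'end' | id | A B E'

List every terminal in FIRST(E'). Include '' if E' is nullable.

{ 'do', 'end', 'if', ;, id }

E' ::= 'if' A' A contributes {'if'}.
E' ::= ; A' ; contributes {;}.
From E' ::= A: add FIRST(A) = { 'do', 'end', 'if', ;, id }.
From E' ::= E A' E' A: add FIRST(E) = { 'do', 'end', 'if', ;, id }.
Union: FIRST(E') = { 'do', 'end', 'if', ;, id }.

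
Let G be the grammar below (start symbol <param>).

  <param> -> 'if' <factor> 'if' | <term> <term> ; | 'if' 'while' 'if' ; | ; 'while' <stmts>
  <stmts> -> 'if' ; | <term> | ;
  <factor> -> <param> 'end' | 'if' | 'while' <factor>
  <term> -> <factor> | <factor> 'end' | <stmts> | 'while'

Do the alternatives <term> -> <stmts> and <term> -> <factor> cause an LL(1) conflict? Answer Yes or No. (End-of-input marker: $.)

Yes

FIRST(<stmts>) = { 'if', 'while', ; } and FIRST(<factor>) = { 'if', 'while', ; }.
Both contain 'if', so the two alternatives are not disjoint — LL(1) conflict.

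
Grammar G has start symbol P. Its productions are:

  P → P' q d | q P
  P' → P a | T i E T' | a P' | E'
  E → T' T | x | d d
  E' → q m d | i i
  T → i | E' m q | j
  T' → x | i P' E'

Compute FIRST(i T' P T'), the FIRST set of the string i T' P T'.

i is a terminal; add {i} and stop.

{ i }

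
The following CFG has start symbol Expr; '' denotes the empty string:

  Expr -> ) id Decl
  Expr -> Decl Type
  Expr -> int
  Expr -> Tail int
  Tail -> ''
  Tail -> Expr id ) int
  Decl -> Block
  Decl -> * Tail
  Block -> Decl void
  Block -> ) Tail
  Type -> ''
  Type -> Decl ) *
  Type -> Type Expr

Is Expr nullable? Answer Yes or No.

No

Nullable nonterminals: Tail, Type.
No production of Expr has an RHS whose symbols are all nullable, so Expr is not nullable.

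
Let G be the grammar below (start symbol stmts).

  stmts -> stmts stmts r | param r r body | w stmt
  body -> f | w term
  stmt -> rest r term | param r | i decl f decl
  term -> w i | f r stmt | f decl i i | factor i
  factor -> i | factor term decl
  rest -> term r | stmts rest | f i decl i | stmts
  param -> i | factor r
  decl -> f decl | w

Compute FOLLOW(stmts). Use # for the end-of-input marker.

{ #, f, i, r, w }

stmts is the start symbol, so # ∈ FOLLOW(stmts).
In stmts -> stmts stmts r: add FIRST(stmts r) = { i, w }.
In stmts -> stmts stmts r: add FIRST(r) = { r }.
In rest -> stmts rest: add FIRST(rest) = { f, i, w }.
In rest -> stmts: stmts is at the end, add FOLLOW(rest) = { r }.
Union: FOLLOW(stmts) = { #, f, i, r, w }.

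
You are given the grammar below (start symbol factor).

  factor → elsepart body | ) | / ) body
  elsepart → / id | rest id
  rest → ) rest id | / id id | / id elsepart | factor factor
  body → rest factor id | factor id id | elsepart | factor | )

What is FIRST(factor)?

{ ), / }

From factor → elsepart body: add FIRST(elsepart) = { ), / }.
factor → ) contributes {)}.
factor → / ) body contributes {/}.
Union: FIRST(factor) = { ), / }.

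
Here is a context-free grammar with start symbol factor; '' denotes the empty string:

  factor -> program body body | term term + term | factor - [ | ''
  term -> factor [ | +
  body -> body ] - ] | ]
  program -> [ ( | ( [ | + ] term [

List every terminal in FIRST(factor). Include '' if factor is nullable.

{ (, +, -, [, '' }

From factor -> program body body: add FIRST(program) = { (, +, [ }.
From factor -> term term + term: add FIRST(term) = { (, +, -, [ }.
From factor -> factor - [: factor nullable, take FIRST(factor) ∪ {-} = { (, +, -, [ }.
factor -> '' contributes ''.
Union: FIRST(factor) = { (, +, -, [, '' }.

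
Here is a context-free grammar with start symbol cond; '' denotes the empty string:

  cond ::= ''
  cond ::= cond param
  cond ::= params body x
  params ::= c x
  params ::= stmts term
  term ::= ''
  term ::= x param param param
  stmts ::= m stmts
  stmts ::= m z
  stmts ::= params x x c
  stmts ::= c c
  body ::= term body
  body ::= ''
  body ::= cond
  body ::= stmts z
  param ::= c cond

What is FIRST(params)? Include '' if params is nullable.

{ c, m }

params ::= c x contributes {c}.
From params ::= stmts term: add FIRST(stmts) = { c, m }.
Union: FIRST(params) = { c, m }.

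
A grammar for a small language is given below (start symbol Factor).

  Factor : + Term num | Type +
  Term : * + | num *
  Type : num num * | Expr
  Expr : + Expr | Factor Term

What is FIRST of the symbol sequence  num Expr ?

{ num }

num is a terminal; add {num} and stop.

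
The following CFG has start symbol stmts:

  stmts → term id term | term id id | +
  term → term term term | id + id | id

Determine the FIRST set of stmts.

From stmts → term id term: add FIRST(term) = { id }.
From stmts → term id id: add FIRST(term) = { id }.
stmts → + contributes {+}.
Union: FIRST(stmts) = { +, id }.

{ +, id }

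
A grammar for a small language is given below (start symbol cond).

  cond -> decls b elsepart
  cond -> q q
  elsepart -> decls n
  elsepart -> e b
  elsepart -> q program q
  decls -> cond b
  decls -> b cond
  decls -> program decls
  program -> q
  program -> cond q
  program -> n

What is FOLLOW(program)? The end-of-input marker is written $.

{ b, n, q }

In elsepart -> q program q: add FIRST(q) = { q }.
In decls -> program decls: add FIRST(decls) = { b, n, q }.
Union: FOLLOW(program) = { b, n, q }.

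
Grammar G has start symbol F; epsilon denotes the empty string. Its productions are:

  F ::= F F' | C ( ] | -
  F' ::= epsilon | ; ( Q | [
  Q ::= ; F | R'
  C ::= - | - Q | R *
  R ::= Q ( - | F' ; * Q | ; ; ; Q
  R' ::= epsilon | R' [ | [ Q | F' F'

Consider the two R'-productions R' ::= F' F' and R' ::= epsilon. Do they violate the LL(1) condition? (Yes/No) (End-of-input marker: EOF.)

FIRST(F' F') = { ;, [, epsilon } and FIRST(epsilon) = { epsilon }.
Both alternatives are nullable, violating the LL(1) condition.

Yes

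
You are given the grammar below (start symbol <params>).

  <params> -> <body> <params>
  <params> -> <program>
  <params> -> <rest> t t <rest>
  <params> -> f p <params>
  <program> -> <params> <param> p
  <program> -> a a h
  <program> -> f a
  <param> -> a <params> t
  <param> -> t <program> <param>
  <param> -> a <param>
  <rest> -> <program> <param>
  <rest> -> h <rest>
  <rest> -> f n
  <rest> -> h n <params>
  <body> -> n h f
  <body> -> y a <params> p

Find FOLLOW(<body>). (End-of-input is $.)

{ a, f, h, n, y }

In <params> -> <body> <params>: add FIRST(<params>) = { a, f, h, n, y }.
Union: FOLLOW(<body>) = { a, f, h, n, y }.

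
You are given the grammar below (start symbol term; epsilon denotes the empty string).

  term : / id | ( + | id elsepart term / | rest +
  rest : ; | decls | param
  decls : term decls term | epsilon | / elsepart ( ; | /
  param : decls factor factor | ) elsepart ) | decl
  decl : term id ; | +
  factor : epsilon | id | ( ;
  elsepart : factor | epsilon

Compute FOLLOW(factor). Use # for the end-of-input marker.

{ (, ), +, /, ;, id }

In param : decls factor factor: add FIRST(factor)\{epsilon} = { (, id }.
  Since factor is nullable, also add FOLLOW(param) = { + }.
In param : decls factor factor: factor is at the end, add FOLLOW(param) = { + }.
In elsepart : factor: factor is at the end, add FOLLOW(elsepart) = { (, ), +, /, ;, id }.
Union: FOLLOW(factor) = { (, ), +, /, ;, id }.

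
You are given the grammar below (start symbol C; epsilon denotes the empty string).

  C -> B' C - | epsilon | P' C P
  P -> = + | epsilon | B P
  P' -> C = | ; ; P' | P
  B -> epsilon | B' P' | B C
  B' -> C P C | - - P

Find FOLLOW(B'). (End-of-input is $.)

{ $, -, ;, = }

In C -> B' C -: add FIRST(C -) = { -, ;, = }.
In B -> B' P': add FIRST(P')\{epsilon} = { -, ;, = }.
  Since P' is nullable, also add FOLLOW(B) = { $, -, ;, = }.
Union: FOLLOW(B') = { $, -, ;, = }.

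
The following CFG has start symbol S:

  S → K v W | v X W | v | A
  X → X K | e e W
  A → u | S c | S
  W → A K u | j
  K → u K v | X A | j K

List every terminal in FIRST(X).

From X → X K: add FIRST(X) = { e }.
X → e e W contributes {e}.
Union: FIRST(X) = { e }.

{ e }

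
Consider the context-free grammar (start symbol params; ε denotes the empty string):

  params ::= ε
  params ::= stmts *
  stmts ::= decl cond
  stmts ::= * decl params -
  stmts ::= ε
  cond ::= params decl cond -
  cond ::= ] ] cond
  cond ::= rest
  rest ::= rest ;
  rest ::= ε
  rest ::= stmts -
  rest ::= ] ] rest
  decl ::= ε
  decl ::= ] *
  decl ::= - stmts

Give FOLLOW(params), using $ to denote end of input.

params is the start symbol, so $ ∈ FOLLOW(params).
In stmts ::= * decl params -: add FIRST(-) = { - }.
In cond ::= params decl cond -: add FIRST(decl cond -) = { *, -, ;, ] }.
Union: FOLLOW(params) = { $, *, -, ;, ] }.

{ $, *, -, ;, ] }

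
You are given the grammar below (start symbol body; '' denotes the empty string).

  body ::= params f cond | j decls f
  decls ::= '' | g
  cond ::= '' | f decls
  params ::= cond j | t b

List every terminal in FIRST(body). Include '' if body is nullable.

From body ::= params f cond: add FIRST(params) = { f, j, t }.
body ::= j decls f contributes {j}.
Union: FIRST(body) = { f, j, t }.

{ f, j, t }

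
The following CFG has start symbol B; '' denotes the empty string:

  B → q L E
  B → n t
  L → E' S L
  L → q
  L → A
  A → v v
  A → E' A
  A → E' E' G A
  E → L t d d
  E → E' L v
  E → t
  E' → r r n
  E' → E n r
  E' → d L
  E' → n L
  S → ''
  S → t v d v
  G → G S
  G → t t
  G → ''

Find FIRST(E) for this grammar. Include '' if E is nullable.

From E → L t d d: add FIRST(L) = { d, n, q, r, t, v }.
From E → E' L v: add FIRST(E') = { d, n, q, r, t, v }.
E → t contributes {t}.
Union: FIRST(E) = { d, n, q, r, t, v }.

{ d, n, q, r, t, v }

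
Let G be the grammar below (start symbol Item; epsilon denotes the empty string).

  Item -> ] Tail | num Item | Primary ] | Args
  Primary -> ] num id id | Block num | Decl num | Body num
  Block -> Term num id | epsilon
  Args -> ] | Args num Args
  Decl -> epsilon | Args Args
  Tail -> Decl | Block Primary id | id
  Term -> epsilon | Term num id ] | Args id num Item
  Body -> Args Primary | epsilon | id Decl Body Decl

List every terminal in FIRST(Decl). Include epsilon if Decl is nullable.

{ ], epsilon }

Decl -> epsilon contributes epsilon.
From Decl -> Args Args: add FIRST(Args) = { ] }.
Union: FIRST(Decl) = { ], epsilon }.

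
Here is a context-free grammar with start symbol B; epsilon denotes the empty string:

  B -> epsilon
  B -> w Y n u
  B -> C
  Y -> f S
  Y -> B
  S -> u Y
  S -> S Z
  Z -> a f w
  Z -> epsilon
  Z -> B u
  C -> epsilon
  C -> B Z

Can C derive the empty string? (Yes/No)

Yes

C has an epsilon-production, so C ⇒ epsilon.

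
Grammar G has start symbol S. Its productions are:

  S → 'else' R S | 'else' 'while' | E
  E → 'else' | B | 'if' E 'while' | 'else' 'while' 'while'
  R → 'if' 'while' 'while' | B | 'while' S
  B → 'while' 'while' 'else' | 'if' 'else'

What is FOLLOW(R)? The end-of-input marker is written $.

In S → 'else' R S: add FIRST(S) = { 'else', 'if', 'while' }.
Union: FOLLOW(R) = { 'else', 'if', 'while' }.

{ 'else', 'if', 'while' }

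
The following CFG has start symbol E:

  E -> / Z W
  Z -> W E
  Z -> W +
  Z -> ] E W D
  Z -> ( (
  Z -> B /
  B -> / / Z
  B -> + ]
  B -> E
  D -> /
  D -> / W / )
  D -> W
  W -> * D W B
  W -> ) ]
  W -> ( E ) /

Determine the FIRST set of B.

{ +, / }

B -> / / Z contributes {/}.
B -> + ] contributes {+}.
From B -> E: add FIRST(E) = { / }.
Union: FIRST(B) = { +, / }.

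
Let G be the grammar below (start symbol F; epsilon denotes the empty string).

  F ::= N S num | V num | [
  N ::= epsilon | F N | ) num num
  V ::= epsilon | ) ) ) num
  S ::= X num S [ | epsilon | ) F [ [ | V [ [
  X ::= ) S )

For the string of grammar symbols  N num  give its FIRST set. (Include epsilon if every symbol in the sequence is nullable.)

Add FIRST(N)\{epsilon} = { ), [, num }; N is nullable, continue.
num is a terminal; add {num} and stop.

{ ), [, num }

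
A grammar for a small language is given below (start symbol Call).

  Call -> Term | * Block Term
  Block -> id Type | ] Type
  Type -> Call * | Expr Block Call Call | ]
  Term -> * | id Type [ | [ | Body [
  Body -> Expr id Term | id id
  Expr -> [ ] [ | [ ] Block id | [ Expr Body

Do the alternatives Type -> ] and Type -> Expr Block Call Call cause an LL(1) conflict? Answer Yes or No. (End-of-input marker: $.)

No

FIRST(]) = { ] } and FIRST(Expr Block Call Call) = { [ }.
The FIRST sets are disjoint and neither alternative is nullable — no conflict.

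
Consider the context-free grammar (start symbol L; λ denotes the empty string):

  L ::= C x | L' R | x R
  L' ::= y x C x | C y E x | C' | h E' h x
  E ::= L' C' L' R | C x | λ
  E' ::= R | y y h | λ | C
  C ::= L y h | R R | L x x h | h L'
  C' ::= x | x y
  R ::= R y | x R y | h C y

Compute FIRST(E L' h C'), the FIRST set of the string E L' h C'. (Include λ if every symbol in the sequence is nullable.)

Add FIRST(E)\{λ} = { h, x, y }; E is nullable, continue.
Add FIRST(L') = { h, x, y }; L' is not nullable, stop.

{ h, x, y }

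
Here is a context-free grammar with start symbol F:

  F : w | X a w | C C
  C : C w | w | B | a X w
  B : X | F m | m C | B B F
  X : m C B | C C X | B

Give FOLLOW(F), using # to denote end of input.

F is the start symbol, so # ∈ FOLLOW(F).
In B : F m: add FIRST(m) = { m }.
In B : B B F: F is at the end, add FOLLOW(B) = { #, a, m, w }.
Union: FOLLOW(F) = { #, a, m, w }.

{ #, a, m, w }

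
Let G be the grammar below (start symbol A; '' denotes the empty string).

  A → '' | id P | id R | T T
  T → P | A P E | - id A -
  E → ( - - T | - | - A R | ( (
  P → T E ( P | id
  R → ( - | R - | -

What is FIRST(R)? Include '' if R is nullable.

R → ( - contributes {(}.
From R → R -: add FIRST(R) = { (, - }.
R → - contributes {-}.
Union: FIRST(R) = { (, - }.

{ (, - }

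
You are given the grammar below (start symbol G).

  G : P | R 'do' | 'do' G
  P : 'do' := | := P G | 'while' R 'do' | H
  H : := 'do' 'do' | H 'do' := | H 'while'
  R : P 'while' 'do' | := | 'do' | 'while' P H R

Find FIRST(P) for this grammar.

{ 'do', 'while', := }

P : 'do' := contributes {'do'}.
P : := P G contributes {:=}.
P : 'while' R 'do' contributes {'while'}.
From P : H: add FIRST(H) = { := }.
Union: FIRST(P) = { 'do', 'while', := }.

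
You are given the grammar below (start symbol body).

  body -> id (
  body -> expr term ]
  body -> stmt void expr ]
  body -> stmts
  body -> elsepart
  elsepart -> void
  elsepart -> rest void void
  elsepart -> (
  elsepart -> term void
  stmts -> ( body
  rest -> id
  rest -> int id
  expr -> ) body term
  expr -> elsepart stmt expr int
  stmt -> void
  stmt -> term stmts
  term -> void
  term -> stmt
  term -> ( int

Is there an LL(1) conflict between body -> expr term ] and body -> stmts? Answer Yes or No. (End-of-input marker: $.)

FIRST(expr term ]) = { (, ), id, int, void } and FIRST(stmts) = { ( }.
Both contain (, so the two alternatives are not disjoint — LL(1) conflict.

Yes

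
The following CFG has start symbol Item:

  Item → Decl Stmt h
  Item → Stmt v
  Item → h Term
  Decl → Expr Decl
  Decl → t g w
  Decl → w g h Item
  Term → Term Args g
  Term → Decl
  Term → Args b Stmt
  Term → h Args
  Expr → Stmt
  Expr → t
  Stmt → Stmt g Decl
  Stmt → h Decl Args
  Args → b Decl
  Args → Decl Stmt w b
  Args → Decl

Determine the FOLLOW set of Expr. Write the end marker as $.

In Decl → Expr Decl: add FIRST(Decl) = { h, t, w }.
Union: FOLLOW(Expr) = { h, t, w }.

{ h, t, w }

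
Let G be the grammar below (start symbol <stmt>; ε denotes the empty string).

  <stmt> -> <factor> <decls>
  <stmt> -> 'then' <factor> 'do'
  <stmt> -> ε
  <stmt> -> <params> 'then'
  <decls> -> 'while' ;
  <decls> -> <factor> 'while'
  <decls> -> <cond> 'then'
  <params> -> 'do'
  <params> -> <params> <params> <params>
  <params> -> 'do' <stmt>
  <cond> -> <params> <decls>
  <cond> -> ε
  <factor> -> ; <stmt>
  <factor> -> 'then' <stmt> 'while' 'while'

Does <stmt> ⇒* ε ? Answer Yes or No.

<stmt> has an ε-production, so <stmt> ⇒ ε.

Yes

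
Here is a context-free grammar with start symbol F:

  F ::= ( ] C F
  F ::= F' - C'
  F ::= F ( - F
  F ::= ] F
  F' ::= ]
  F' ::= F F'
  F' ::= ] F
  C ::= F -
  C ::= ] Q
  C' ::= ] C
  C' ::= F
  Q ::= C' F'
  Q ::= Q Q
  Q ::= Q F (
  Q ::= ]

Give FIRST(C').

C' ::= ] C contributes {]}.
From C' ::= F: add FIRST(F) = { (, ] }.
Union: FIRST(C') = { (, ] }.

{ (, ] }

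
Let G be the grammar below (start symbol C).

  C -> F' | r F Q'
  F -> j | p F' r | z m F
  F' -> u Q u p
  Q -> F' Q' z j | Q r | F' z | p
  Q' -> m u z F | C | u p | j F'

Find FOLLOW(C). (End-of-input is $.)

{ $, z }

C is the start symbol, so $ ∈ FOLLOW(C).
In Q' -> C: C is at the end, add FOLLOW(Q') = { $, z }.
Union: FOLLOW(C) = { $, z }.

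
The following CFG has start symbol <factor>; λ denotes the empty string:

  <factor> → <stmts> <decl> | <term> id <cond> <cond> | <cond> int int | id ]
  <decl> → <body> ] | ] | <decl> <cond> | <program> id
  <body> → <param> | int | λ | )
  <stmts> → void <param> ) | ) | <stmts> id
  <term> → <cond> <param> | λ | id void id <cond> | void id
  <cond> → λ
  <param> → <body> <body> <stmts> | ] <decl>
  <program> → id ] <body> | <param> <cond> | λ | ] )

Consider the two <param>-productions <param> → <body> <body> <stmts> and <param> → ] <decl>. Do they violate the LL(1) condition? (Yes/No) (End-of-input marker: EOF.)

FIRST(<body> <body> <stmts>) = { ), ], int, void } and FIRST(] <decl>) = { ] }.
Both contain ], so the two alternatives are not disjoint — LL(1) conflict.

Yes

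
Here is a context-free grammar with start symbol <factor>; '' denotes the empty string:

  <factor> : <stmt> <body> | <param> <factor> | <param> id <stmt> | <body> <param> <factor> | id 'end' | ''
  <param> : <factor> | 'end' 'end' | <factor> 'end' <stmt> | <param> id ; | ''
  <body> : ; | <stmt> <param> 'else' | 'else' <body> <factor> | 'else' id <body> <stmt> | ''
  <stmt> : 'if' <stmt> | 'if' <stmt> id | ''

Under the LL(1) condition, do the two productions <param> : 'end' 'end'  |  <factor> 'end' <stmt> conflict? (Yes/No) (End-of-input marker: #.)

FIRST('end' 'end') = { 'end' } and FIRST(<factor> 'end' <stmt>) = { 'else', 'end', 'if', ;, id }.
Both contain 'end', so the two alternatives are not disjoint — LL(1) conflict.

Yes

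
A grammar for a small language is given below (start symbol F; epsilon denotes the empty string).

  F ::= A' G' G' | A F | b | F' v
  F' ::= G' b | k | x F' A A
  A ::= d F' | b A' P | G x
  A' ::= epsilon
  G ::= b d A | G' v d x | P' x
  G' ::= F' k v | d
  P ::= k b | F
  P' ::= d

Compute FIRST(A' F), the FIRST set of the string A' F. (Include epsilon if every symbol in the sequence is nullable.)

{ b, d, k, x }

Add FIRST(A')\{epsilon} = {  }; A' is nullable, continue.
Add FIRST(F) = { b, d, k, x }; F is not nullable, stop.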